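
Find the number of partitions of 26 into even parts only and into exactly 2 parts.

They are:
24,2
22,4
20,6
18,8
16,10
14,12
That's 6 in total.

6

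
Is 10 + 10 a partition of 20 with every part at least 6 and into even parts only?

Yes

The parts sum to 20, and the condition 'every summand is at least 6' holds; the condition 'every summand is even' holds.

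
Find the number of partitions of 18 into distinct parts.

46

There are too many to list fully; the first 12 (by largest part) are:
18
17 + 1
16 + 2
15 + 3
15 + 2 + 1
14 + 4
14 + 3 + 1
13 + 5
13 + 4 + 1
13 + 3 + 2
12 + 6
12 + 5 + 1
…and 34 more, for 46 total.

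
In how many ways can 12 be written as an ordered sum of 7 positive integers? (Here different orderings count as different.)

462

Place 6 bars in the 11 internal gaps of a row of 12 dots: C(11,6) = 462.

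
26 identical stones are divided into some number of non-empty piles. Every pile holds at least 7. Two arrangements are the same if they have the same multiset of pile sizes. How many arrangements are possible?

13

Enumerating:
26
7+19
8+18
9+17
10+16
11+15
12+14
13+13
7+7+12
7+8+11
7+9+10
8+8+10
8+9+9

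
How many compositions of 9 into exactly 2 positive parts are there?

A composition of 9 into 2 positive parts is chosen by placing 1 dividers among the 8 gaps between 9 units: C(8,1) = 8.

8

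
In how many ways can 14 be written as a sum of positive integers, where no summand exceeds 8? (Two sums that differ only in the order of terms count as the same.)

116

Enumerating by decreasing first part gives 116 partitions in all.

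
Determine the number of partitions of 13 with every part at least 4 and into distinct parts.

Listing the qualifying partitions of 13:
13
9+4
8+5
7+6

4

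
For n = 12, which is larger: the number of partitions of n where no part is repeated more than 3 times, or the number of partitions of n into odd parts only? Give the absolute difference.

Partitions of 12 where no part is repeated more than 3 times: 50.
Partitions of 12 into odd parts only: 15.
|50 − 15| = 35.

35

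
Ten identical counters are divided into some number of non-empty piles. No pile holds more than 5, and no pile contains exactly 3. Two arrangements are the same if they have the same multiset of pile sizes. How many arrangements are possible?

Listing the qualifying partitions of 10:
5 + 5
5 + 4 + 1
5 + 2 + 2 + 1
5 + 2 + 1 + 1 + 1
5 + 1 + 1 + 1 + 1 + 1
4 + 4 + 2
4 + 4 + 1 + 1
4 + 2 + 2 + 2
4 + 2 + 2 + 1 + 1
4 + 2 + 1 + 1 + 1 + 1
4 + 1 + 1 + 1 + 1 + 1 + 1
2 + 2 + 2 + 2 + 2
2 + 2 + 2 + 2 + 1 + 1
2 + 2 + 2 + 1 + 1 + 1 + 1
2 + 2 + 1 + 1 + 1 + 1 + 1 + 1
2 + 1 + 1 + 1 + 1 + 1 + 1 + 1 + 1
1 + 1 + 1 + 1 + 1 + 1 + 1 + 1 + 1 + 1
That's 17 in total.

17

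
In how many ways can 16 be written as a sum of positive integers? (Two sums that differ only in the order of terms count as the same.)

Enumerating by decreasing first part gives 231 partitions in all.

231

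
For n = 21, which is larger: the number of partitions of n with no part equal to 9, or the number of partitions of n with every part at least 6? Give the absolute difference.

706

Partitions of 21 with no part equal to 9: 715.
Partitions of 21 with every part at least 6: 9.
|715 − 9| = 706.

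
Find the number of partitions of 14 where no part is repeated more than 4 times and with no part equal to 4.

66

A partial list (first 12 by largest part):
14
1,13
2,12
1,1,12
3,11
1,2,11
1,1,1,11
1,3,10
2,2,10
1,1,2,10
1,1,1,1,10
5,9
…and 54 more, for 66 total.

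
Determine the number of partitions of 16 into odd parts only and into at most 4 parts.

Listing the qualifying partitions of 16:
15,1
13,3
13,1,1,1
11,5
11,3,1,1
9,7
9,5,1,1
9,3,3,1
7,7,1,1
7,5,3,1
7,3,3,3
5,5,5,1
5,5,3,3

13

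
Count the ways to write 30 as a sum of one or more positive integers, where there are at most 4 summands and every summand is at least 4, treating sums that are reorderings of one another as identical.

Counting exhaustively, 97 partitions satisfy the conditions.

97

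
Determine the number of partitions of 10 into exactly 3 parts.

They are:
1, 1, 8
1, 2, 7
1, 3, 6
2, 2, 6
1, 4, 5
2, 3, 5
2, 4, 4
3, 3, 4
That's 8 in total.

8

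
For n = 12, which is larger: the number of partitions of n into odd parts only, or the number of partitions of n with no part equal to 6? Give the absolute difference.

51

Partitions of 12 into odd parts only: 15.
Partitions of 12 with no part equal to 6: 66.
|15 − 66| = 51.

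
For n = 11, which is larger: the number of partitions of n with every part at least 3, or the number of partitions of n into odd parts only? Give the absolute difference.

6

Partitions of 11 with every part at least 3: 6.
Partitions of 11 into odd parts only: 12.
|6 − 12| = 6.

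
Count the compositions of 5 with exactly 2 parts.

Equivalently, choose which 1 of the 4 gaps become plus signs: C(4,1) = 4.

4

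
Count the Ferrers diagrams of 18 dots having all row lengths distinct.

A partial list (first 12 by largest part):
18
17,1
16,2
15,3
15,2,1
14,4
14,3,1
13,5
13,4,1
13,3,2
12,6
12,5,1
…and 34 more, for 46 total.

46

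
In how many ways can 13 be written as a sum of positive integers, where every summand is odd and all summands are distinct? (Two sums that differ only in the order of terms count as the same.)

3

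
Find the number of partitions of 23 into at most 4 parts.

Direct enumeration gives 150 partitions.

150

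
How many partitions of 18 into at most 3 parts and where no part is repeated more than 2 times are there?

There are too many to list fully; the first 12 (by largest part) are:
18
17,1
16,2
16,1,1
15,3
15,2,1
14,4
14,3,1
14,2,2
13,5
13,4,1
13,3,2
…and 24 more, for 36 total.

36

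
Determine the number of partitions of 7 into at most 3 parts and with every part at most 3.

Enumerating:
3, 3, 1
3, 2, 2

2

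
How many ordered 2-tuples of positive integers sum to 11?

10

A composition of 11 into 2 positive parts is chosen by placing 1 dividers among the 10 gaps between 11 units: C(10,1) = 10.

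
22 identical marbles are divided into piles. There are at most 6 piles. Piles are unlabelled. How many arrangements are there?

391

Systematic enumeration (by largest part, then next-largest, …) yields 391.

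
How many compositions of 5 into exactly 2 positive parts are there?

4

A composition of 5 into 2 positive parts is chosen by placing 1 dividers among the 4 gaps between 5 units: C(4,1) = 4.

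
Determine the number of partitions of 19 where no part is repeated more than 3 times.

258

Systematic enumeration (by largest part, then next-largest, …) yields 258.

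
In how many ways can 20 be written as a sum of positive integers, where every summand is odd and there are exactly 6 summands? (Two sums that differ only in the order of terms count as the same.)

14

The partitions of 20 that satisfy the conditions:
1 + 1 + 1 + 1 + 1 + 15
1 + 1 + 1 + 1 + 3 + 13
1 + 1 + 1 + 1 + 5 + 11
1 + 1 + 1 + 3 + 3 + 11
1 + 1 + 1 + 1 + 7 + 9
1 + 1 + 1 + 3 + 5 + 9
1 + 1 + 3 + 3 + 3 + 9
1 + 1 + 1 + 3 + 7 + 7
1 + 1 + 1 + 5 + 5 + 7
1 + 1 + 3 + 3 + 5 + 7
1 + 3 + 3 + 3 + 3 + 7
1 + 1 + 3 + 5 + 5 + 5
1 + 3 + 3 + 3 + 5 + 5
3 + 3 + 3 + 3 + 3 + 5
Counting gives 14.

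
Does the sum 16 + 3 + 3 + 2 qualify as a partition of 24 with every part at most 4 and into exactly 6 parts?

No

The parts sum to 24, and the condition 'no summand exceeds 4' is violated.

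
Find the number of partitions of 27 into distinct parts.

192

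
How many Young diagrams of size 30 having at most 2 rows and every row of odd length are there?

8

Listing the qualifying partitions of 30:
1+29
3+27
5+25
7+23
9+21
11+19
13+17
15+15
That's 8 in total.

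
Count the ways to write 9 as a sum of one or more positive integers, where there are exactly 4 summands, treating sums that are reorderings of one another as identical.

6

Enumerating:
1, 1, 1, 6
1, 1, 2, 5
1, 1, 3, 4
1, 2, 2, 4
1, 2, 3, 3
2, 2, 2, 3
That's 6 in total.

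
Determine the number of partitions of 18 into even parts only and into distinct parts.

The partitions of 18 that satisfy the conditions:
18
2+16
4+14
6+12
2+4+12
8+10
2+6+10
4+6+8

8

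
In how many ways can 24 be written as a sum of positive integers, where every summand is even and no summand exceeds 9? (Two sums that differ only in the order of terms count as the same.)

34

There are too many to list fully; the first 12 (by largest part) are:
8,8,8
8,8,6,2
8,8,4,4
8,8,4,2,2
8,8,2,2,2,2
8,6,6,4
8,6,6,2,2
8,6,4,4,2
8,6,4,2,2,2
8,6,2,2,2,2,2
8,4,4,4,4
8,4,4,4,2,2
…and 22 more, for 34 total.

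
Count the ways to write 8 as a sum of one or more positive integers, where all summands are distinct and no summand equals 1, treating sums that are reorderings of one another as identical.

Enumerating:
8
6,2
5,3
That's 3 in total.

3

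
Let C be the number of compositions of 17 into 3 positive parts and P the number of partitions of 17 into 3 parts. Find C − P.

96

Compositions: C(16,2) = 120.
Partitions of 17 into exactly 3 parts: 24.
Difference: 120 − 24 = 96.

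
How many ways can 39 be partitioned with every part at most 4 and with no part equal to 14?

588

A full systematic count gives 588.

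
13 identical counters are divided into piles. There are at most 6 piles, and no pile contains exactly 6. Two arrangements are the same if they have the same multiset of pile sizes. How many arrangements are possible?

58

A partial list (first 12 by largest part):
13
12 + 1
11 + 2
11 + 1 + 1
10 + 3
10 + 2 + 1
10 + 1 + 1 + 1
9 + 4
9 + 3 + 1
9 + 2 + 2
9 + 2 + 1 + 1
9 + 1 + 1 + 1 + 1
…and 46 more, for 58 total.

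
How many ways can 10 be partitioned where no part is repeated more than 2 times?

The partitions of 10 that satisfy the conditions:
10
1 + 9
2 + 8
1 + 1 + 8
3 + 7
1 + 2 + 7
4 + 6
1 + 3 + 6
2 + 2 + 6
1 + 1 + 2 + 6
5 + 5
1 + 4 + 5
2 + 3 + 5
1 + 1 + 3 + 5
1 + 2 + 2 + 5
2 + 4 + 4
1 + 1 + 4 + 4
3 + 3 + 4
1 + 2 + 3 + 4
1 + 1 + 2 + 2 + 4
2 + 2 + 3 + 3
1 + 1 + 2 + 3 + 3
Counting gives 22.

22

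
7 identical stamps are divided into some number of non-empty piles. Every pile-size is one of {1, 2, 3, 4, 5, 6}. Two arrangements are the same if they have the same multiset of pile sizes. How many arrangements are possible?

14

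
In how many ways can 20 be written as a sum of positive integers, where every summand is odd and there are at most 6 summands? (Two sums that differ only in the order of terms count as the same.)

There are too many to list fully; the first 12 (by largest part) are:
19, 1
17, 3
17, 1, 1, 1
15, 5
15, 3, 1, 1
15, 1, 1, 1, 1, 1
13, 7
13, 5, 1, 1
13, 3, 3, 1
13, 3, 1, 1, 1, 1
11, 9
11, 7, 1, 1
…and 22 more, for 34 total.

34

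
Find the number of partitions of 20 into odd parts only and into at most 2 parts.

5

The partitions of 20 that satisfy the conditions:
19+1
17+3
15+5
13+7
11+9
That's 5 in total.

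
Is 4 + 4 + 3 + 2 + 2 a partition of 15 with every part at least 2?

The parts sum to 15, and the condition 'every summand is at least 2' holds.

Yes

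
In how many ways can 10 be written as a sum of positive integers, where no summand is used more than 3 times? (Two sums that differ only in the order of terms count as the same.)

There are too many to list fully; the first 12 (by largest part) are:
10
9 + 1
8 + 2
8 + 1 + 1
7 + 3
7 + 2 + 1
7 + 1 + 1 + 1
6 + 4
6 + 3 + 1
6 + 2 + 2
6 + 2 + 1 + 1
5 + 5
…and 17 more, for 29 total.

29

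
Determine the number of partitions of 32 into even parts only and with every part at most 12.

A full systematic count gives 136.

136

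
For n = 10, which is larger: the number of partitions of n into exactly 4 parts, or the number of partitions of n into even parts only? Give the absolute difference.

Partitions of 10 into exactly 4 parts: 9.
Partitions of 10 into even parts only: 7.
|9 − 7| = 2.

2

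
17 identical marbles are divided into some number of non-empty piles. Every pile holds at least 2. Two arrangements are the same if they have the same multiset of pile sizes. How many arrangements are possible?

66

A partial list (first 12 by largest part):
17
15, 2
14, 3
13, 4
13, 2, 2
12, 5
12, 3, 2
11, 6
11, 4, 2
11, 3, 3
11, 2, 2, 2
10, 7
…and 54 more, for 66 total.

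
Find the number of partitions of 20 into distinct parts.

64

There are too many to list fully; the first 12 (by largest part) are:
20
19 + 1
18 + 2
17 + 3
17 + 2 + 1
16 + 4
16 + 3 + 1
15 + 5
15 + 4 + 1
15 + 3 + 2
14 + 6
14 + 5 + 1
…and 52 more, for 64 total.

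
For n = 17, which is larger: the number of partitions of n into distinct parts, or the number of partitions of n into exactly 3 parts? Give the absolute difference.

Partitions of 17 into distinct parts: 38.
Partitions of 17 into exactly 3 parts: 24.
|38 − 24| = 14.

14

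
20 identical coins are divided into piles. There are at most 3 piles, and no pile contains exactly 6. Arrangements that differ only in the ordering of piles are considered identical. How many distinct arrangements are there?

A partial list (first 12 by largest part):
20
19, 1
18, 2
18, 1, 1
17, 3
17, 2, 1
16, 4
16, 3, 1
16, 2, 2
15, 5
15, 4, 1
15, 3, 2
…and 24 more, for 36 total.

36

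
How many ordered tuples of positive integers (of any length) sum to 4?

8

The number of compositions of n is 2^(n−1); here 2^3 = 8.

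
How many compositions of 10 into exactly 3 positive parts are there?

Place 2 bars in the 9 internal gaps of a row of 10 dots: C(9,2) = 36.

36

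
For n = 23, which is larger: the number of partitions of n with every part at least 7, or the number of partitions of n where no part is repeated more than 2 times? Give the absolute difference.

Partitions of 23 with every part at least 7: 8.
Partitions of 23 where no part is repeated more than 2 times: 355.
|8 − 355| = 347.

347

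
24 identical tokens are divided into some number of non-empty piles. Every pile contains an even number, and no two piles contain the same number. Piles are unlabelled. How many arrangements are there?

15

They are:
24
2 + 22
4 + 20
6 + 18
2 + 4 + 18
8 + 16
2 + 6 + 16
10 + 14
2 + 8 + 14
4 + 6 + 14
2 + 10 + 12
4 + 8 + 12
2 + 4 + 6 + 12
6 + 8 + 10
2 + 4 + 8 + 10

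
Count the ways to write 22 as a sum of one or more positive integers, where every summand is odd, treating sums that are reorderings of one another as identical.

Systematic enumeration (by largest part, then next-largest, …) yields 89.

89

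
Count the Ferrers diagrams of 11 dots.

A partial list (first 12 by largest part):
11
10, 1
9, 2
9, 1, 1
8, 3
8, 2, 1
8, 1, 1, 1
7, 4
7, 3, 1
7, 2, 2
7, 2, 1, 1
7, 1, 1, 1, 1
…and 44 more, for 56 total.

56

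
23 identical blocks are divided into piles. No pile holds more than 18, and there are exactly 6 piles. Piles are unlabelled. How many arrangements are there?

Direct enumeration gives 163 partitions.

163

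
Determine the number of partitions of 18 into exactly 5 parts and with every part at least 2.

The partitions of 18 that satisfy the conditions:
2 + 2 + 2 + 2 + 10
2 + 2 + 2 + 3 + 9
2 + 2 + 2 + 4 + 8
2 + 2 + 3 + 3 + 8
2 + 2 + 2 + 5 + 7
2 + 2 + 3 + 4 + 7
2 + 3 + 3 + 3 + 7
2 + 2 + 2 + 6 + 6
2 + 2 + 3 + 5 + 6
2 + 2 + 4 + 4 + 6
2 + 3 + 3 + 4 + 6
3 + 3 + 3 + 3 + 6
2 + 2 + 4 + 5 + 5
2 + 3 + 3 + 5 + 5
2 + 3 + 4 + 4 + 5
3 + 3 + 3 + 4 + 5
2 + 4 + 4 + 4 + 4
3 + 3 + 4 + 4 + 4

18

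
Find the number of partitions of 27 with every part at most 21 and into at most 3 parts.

There are too many to list fully; the first 12 (by largest part) are:
21, 6
21, 5, 1
21, 4, 2
21, 3, 3
20, 7
20, 6, 1
20, 5, 2
20, 4, 3
19, 8
19, 7, 1
19, 6, 2
19, 5, 3
…and 51 more, for 63 total.

63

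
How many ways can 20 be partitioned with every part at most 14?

608

Direct enumeration gives 608 partitions.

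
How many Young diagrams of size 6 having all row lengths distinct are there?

4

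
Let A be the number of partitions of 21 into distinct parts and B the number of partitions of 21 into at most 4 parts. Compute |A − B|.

44

Partitions of 21 into distinct parts: 76.
Partitions of 21 into at most 4 parts: 120.
|76 − 120| = 44.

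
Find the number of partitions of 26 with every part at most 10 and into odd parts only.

91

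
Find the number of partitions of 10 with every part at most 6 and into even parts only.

The partitions of 10 that satisfy the conditions:
6 + 4
6 + 2 + 2
4 + 4 + 2
4 + 2 + 2 + 2
2 + 2 + 2 + 2 + 2
That's 5 in total.

5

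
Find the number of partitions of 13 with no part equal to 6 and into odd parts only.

Enumerating:
13
11, 1, 1
9, 3, 1
9, 1, 1, 1, 1
7, 5, 1
7, 3, 3
7, 3, 1, 1, 1
7, 1, 1, 1, 1, 1, 1
5, 5, 3
5, 5, 1, 1, 1
5, 3, 3, 1, 1
5, 3, 1, 1, 1, 1, 1
5, 1, 1, 1, 1, 1, 1, 1, 1
3, 3, 3, 3, 1
3, 3, 3, 1, 1, 1, 1
3, 3, 1, 1, 1, 1, 1, 1, 1
3, 1, 1, 1, 1, 1, 1, 1, 1, 1, 1
1, 1, 1, 1, 1, 1, 1, 1, 1, 1, 1, 1, 1
That's 18 in total.

18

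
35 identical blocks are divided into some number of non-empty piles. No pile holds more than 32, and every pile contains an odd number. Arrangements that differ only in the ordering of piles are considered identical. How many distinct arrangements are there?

Systematic enumeration (by largest part, then next-largest, …) yields 583.

583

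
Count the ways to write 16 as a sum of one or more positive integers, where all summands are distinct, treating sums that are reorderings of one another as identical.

A partial list (first 12 by largest part):
16
15, 1
14, 2
13, 3
13, 2, 1
12, 4
12, 3, 1
11, 5
11, 4, 1
11, 3, 2
10, 6
10, 5, 1
…and 20 more, for 32 total.

32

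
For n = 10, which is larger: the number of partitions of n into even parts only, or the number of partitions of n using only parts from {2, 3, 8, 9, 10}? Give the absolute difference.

3

Partitions of 10 into even parts only: 7.
Partitions of 10 using only parts from {2, 3, 8, 9, 10}: 4.
|7 − 4| = 3.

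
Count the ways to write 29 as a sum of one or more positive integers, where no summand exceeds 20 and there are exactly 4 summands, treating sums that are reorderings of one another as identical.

169

Counting exhaustively, 169 partitions satisfy the conditions.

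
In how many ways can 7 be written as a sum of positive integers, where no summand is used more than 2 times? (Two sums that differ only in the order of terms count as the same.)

Listing the qualifying partitions of 7:
7
6,1
5,2
5,1,1
4,3
4,2,1
3,3,1
3,2,2
3,2,1,1
Counting gives 9.

9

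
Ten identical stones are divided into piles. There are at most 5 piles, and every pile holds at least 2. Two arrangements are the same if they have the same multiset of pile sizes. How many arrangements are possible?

Listing the qualifying partitions of 10:
10
8, 2
7, 3
6, 4
6, 2, 2
5, 5
5, 3, 2
4, 4, 2
4, 3, 3
4, 2, 2, 2
3, 3, 2, 2
2, 2, 2, 2, 2

12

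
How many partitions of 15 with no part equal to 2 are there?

Enumerating by decreasing first part gives 75 partitions in all.

75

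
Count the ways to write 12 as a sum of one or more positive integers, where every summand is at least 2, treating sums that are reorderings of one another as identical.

Enumerating:
12
10,2
9,3
8,4
8,2,2
7,5
7,3,2
6,6
6,4,2
6,3,3
6,2,2,2
5,5,2
5,4,3
5,3,2,2
4,4,4
4,4,2,2
4,3,3,2
4,2,2,2,2
3,3,3,3
3,3,2,2,2
2,2,2,2,2,2
That's 21 in total.

21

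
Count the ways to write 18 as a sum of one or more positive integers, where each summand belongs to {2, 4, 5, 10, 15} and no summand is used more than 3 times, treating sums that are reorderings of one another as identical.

5

Enumerating:
10, 4, 4
10, 4, 2, 2
5, 5, 4, 4
5, 5, 4, 2, 2
4, 4, 4, 2, 2, 2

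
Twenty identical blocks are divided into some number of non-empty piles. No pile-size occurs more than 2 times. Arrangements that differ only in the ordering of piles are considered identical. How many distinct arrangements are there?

202

Counting exhaustively, 202 partitions satisfy the conditions.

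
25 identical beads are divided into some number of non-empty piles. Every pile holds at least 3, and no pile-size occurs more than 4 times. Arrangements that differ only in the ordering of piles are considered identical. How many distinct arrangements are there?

Systematic enumeration (by largest part, then next-largest, …) yields 123.

123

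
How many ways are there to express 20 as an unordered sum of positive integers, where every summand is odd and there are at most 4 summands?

The partitions of 20 that satisfy the conditions:
19, 1
17, 3
17, 1, 1, 1
15, 5
15, 3, 1, 1
13, 7
13, 5, 1, 1
13, 3, 3, 1
11, 9
11, 7, 1, 1
11, 5, 3, 1
11, 3, 3, 3
9, 9, 1, 1
9, 7, 3, 1
9, 5, 5, 1
9, 5, 3, 3
7, 7, 5, 1
7, 7, 3, 3
7, 5, 5, 3
5, 5, 5, 5
Counting gives 20.

20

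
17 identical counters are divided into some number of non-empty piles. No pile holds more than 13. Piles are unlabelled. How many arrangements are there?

290

Systematic enumeration (by largest part, then next-largest, …) yields 290.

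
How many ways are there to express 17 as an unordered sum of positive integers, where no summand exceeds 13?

Counting exhaustively, 290 partitions satisfy the conditions.

290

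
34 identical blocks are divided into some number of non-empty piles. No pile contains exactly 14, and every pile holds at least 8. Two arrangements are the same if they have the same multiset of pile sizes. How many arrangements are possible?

23

The partitions of 34 that satisfy the conditions:
34
8 + 26
9 + 25
10 + 24
11 + 23
12 + 22
13 + 21
15 + 19
16 + 18
8 + 8 + 18
17 + 17
8 + 9 + 17
8 + 10 + 16
9 + 9 + 16
8 + 11 + 15
9 + 10 + 15
8 + 13 + 13
9 + 12 + 13
10 + 11 + 13
10 + 12 + 12
11 + 11 + 12
8 + 8 + 8 + 10
8 + 8 + 9 + 9
Counting gives 23.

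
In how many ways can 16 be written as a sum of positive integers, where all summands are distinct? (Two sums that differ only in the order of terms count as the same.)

There are too many to list fully; the first 12 (by largest part) are:
16
1+15
2+14
3+13
1+2+13
4+12
1+3+12
5+11
1+4+11
2+3+11
6+10
1+5+10
…and 20 more, for 32 total.

32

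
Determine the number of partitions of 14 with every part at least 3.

The partitions of 14 that satisfy the conditions:
14
11 + 3
10 + 4
9 + 5
8 + 6
8 + 3 + 3
7 + 7
7 + 4 + 3
6 + 5 + 3
6 + 4 + 4
5 + 5 + 4
5 + 3 + 3 + 3
4 + 4 + 3 + 3
Counting gives 13.

13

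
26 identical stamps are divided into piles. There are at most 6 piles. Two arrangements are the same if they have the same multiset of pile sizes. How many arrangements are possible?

709

Systematic enumeration (by largest part, then next-largest, …) yields 709.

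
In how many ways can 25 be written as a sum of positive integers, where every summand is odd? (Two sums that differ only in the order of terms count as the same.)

142

Counting exhaustively, 142 partitions satisfy the conditions.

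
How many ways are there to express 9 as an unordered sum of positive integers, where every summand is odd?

8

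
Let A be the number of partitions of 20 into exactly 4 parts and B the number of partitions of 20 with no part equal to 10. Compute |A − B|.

521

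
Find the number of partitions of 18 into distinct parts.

There are too many to list fully; the first 12 (by largest part) are:
18
1+17
2+16
3+15
1+2+15
4+14
1+3+14
5+13
1+4+13
2+3+13
6+12
1+5+12
…and 34 more, for 46 total.

46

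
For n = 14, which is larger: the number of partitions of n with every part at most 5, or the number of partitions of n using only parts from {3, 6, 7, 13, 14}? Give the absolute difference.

Partitions of 14 with every part at most 5: 70.
Partitions of 14 using only parts from {3, 6, 7, 13, 14}: 2.
|70 − 2| = 68.

68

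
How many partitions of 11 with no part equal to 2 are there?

26

A partial list (first 12 by largest part):
11
10, 1
9, 1, 1
8, 3
8, 1, 1, 1
7, 4
7, 3, 1
7, 1, 1, 1, 1
6, 5
6, 4, 1
6, 3, 1, 1
6, 1, 1, 1, 1, 1
…and 14 more, for 26 total.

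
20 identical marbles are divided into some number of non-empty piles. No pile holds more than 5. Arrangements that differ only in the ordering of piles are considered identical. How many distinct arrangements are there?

Direct enumeration gives 192 partitions.

192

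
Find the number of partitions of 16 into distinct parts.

There are too many to list fully; the first 12 (by largest part) are:
16
1, 15
2, 14
3, 13
1, 2, 13
4, 12
1, 3, 12
5, 11
1, 4, 11
2, 3, 11
6, 10
1, 5, 10
…and 20 more, for 32 total.

32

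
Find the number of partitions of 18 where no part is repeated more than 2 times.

135

Enumerating by decreasing first part gives 135 partitions in all.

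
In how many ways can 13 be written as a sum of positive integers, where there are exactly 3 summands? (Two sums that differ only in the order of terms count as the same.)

They are:
11, 1, 1
10, 2, 1
9, 3, 1
9, 2, 2
8, 4, 1
8, 3, 2
7, 5, 1
7, 4, 2
7, 3, 3
6, 6, 1
6, 5, 2
6, 4, 3
5, 5, 3
5, 4, 4

14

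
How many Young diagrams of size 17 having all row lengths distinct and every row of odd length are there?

5

They are:
17
13 + 3 + 1
11 + 5 + 1
9 + 7 + 1
9 + 5 + 3
Counting gives 5.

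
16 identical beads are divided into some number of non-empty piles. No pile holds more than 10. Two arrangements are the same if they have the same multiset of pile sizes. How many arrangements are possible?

Systematic enumeration (by largest part, then next-largest, …) yields 212.

212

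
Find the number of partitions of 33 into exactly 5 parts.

540

Enumerating by decreasing first part gives 540 partitions in all.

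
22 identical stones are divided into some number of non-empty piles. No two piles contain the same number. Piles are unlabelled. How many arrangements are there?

89

Counting exhaustively, 89 partitions satisfy the conditions.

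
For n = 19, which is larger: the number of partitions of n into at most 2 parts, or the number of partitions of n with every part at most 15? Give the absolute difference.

Partitions of 19 into at most 2 parts: 10.
Partitions of 19 with every part at most 15: 483.
|10 − 483| = 473.

473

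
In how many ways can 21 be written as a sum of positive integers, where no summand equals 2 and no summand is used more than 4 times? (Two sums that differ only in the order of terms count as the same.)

Systematic enumeration (by largest part, then next-largest, …) yields 200.

200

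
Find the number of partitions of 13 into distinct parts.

18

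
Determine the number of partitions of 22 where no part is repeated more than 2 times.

297

Enumerating by decreasing first part gives 297 partitions in all.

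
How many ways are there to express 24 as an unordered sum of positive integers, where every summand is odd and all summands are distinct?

11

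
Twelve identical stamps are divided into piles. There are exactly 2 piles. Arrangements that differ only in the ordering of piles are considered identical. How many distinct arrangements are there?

The partitions of 12 that satisfy the conditions:
11,1
10,2
9,3
8,4
7,5
6,6

6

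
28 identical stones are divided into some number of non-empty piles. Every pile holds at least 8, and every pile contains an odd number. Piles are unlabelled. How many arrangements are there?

Enumerating:
9 + 19
11 + 17
13 + 15

3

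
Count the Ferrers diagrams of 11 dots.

A partial list (first 12 by largest part):
11
10 + 1
9 + 2
9 + 1 + 1
8 + 3
8 + 2 + 1
8 + 1 + 1 + 1
7 + 4
7 + 3 + 1
7 + 2 + 2
7 + 2 + 1 + 1
7 + 1 + 1 + 1 + 1
…and 44 more, for 56 total.

56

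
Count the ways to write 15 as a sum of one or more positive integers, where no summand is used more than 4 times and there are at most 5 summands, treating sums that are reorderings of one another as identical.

Direct enumeration gives 83 partitions.

83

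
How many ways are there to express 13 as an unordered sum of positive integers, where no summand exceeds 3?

The partitions of 13 that satisfy the conditions:
3+3+3+3+1
3+3+3+2+2
3+3+3+2+1+1
3+3+3+1+1+1+1
3+3+2+2+2+1
3+3+2+2+1+1+1
3+3+2+1+1+1+1+1
3+3+1+1+1+1+1+1+1
3+2+2+2+2+2
3+2+2+2+2+1+1
3+2+2+2+1+1+1+1
3+2+2+1+1+1+1+1+1
3+2+1+1+1+1+1+1+1+1
3+1+1+1+1+1+1+1+1+1+1
2+2+2+2+2+2+1
2+2+2+2+2+1+1+1
2+2+2+2+1+1+1+1+1
2+2+2+1+1+1+1+1+1+1
2+2+1+1+1+1+1+1+1+1+1
2+1+1+1+1+1+1+1+1+1+1+1
1+1+1+1+1+1+1+1+1+1+1+1+1
That's 21 in total.

21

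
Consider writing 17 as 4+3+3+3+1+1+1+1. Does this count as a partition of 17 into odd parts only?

No

The parts sum to 17, and the condition 'every summand is odd' is violated.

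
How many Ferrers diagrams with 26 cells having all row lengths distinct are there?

165

Systematic enumeration (by largest part, then next-largest, …) yields 165.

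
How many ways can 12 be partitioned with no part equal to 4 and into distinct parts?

The partitions of 12 that satisfy the conditions:
12
11,1
10,2
9,3
9,2,1
8,3,1
7,5
7,3,2
6,5,1
6,3,2,1
Counting gives 10.

10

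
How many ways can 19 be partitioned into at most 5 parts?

164

Direct enumeration gives 164 partitions.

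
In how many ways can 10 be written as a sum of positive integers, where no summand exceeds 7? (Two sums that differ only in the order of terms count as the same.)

38

A partial list (first 12 by largest part):
3, 7
1, 2, 7
1, 1, 1, 7
4, 6
1, 3, 6
2, 2, 6
1, 1, 2, 6
1, 1, 1, 1, 6
5, 5
1, 4, 5
2, 3, 5
1, 1, 3, 5
…and 26 more, for 38 total.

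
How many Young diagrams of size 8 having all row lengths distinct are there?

6

Enumerating:
8
7 + 1
6 + 2
5 + 3
5 + 2 + 1
4 + 3 + 1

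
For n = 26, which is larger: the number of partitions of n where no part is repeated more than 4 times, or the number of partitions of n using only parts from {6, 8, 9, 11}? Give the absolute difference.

1411

Partitions of 26 where no part is repeated more than 4 times: 1414.
Partitions of 26 using only parts from {6, 8, 9, 11}: 3.
|1414 − 3| = 1411.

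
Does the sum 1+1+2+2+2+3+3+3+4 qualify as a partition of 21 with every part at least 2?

The parts sum to 21, and the condition 'every summand is at least 2' is violated.

No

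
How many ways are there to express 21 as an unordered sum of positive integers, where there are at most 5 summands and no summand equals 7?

There are 174 such partitions.

174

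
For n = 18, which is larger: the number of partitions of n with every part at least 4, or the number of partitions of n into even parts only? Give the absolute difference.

Partitions of 18 with every part at least 4: 16.
Partitions of 18 into even parts only: 30.
|16 − 30| = 14.

14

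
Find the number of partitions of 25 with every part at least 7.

11

Enumerating:
25
7,18
8,17
9,16
10,15
11,14
12,13
7,7,11
7,8,10
7,9,9
8,8,9
Counting gives 11.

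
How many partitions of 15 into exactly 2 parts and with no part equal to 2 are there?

6

Listing the qualifying partitions of 15:
1, 14
3, 12
4, 11
5, 10
6, 9
7, 8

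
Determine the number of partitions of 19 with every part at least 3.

There are too many to list fully; the first 12 (by largest part) are:
19
3 + 16
4 + 15
5 + 14
6 + 13
3 + 3 + 13
7 + 12
3 + 4 + 12
8 + 11
3 + 5 + 11
4 + 4 + 11
9 + 10
…and 27 more, for 39 total.

39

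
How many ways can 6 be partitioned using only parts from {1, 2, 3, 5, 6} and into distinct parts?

3

The partitions of 6 that satisfy the conditions:
6
1, 5
1, 2, 3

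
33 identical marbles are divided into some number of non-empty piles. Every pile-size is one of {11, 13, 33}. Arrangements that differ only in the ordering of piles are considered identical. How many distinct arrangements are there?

The partitions of 33 that satisfy the conditions:
33
11, 11, 11
Counting gives 2.

2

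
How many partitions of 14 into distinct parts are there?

22

Listing the qualifying partitions of 14:
14
13+1
12+2
11+3
11+2+1
10+4
10+3+1
9+5
9+4+1
9+3+2
8+6
8+5+1
8+4+2
8+3+2+1
7+6+1
7+5+2
7+4+3
7+4+2+1
6+5+3
6+5+2+1
6+4+3+1
5+4+3+2
Counting gives 22.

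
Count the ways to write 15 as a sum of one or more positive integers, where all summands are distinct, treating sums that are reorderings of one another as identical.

27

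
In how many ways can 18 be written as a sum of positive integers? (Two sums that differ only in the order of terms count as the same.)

385

Systematic enumeration (by largest part, then next-largest, …) yields 385.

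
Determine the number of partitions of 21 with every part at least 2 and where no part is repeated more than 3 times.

131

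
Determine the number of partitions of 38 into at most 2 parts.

20

The partitions of 38 that satisfy the conditions:
38
37,1
36,2
35,3
34,4
33,5
32,6
31,7
30,8
29,9
28,10
27,11
26,12
25,13
24,14
23,15
22,16
21,17
20,18
19,19
Counting gives 20.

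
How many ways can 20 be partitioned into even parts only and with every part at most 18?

41

There are too many to list fully; the first 12 (by largest part) are:
18,2
16,4
16,2,2
14,6
14,4,2
14,2,2,2
12,8
12,6,2
12,4,4
12,4,2,2
12,2,2,2,2
10,10
…and 29 more, for 41 total.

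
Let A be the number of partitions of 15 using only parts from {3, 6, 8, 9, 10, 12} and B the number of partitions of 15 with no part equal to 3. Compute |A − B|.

Partitions of 15 using only parts from {3, 6, 8, 9, 10, 12}: 6.
Partitions of 15 with no part equal to 3: 99.
|6 − 99| = 93.

93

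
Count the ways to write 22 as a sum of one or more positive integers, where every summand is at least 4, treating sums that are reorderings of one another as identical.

A partial list (first 12 by largest part):
22
18, 4
17, 5
16, 6
15, 7
14, 8
14, 4, 4
13, 9
13, 5, 4
12, 10
12, 6, 4
12, 5, 5
…and 22 more, for 34 total.

34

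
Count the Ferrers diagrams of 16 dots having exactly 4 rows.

34

There are too many to list fully; the first 12 (by largest part) are:
1+1+1+13
1+1+2+12
1+1+3+11
1+2+2+11
1+1+4+10
1+2+3+10
2+2+2+10
1+1+5+9
1+2+4+9
1+3+3+9
2+2+3+9
1+1+6+8
…and 22 more, for 34 total.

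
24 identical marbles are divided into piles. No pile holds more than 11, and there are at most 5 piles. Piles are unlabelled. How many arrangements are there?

Counting exhaustively, 178 partitions satisfy the conditions.

178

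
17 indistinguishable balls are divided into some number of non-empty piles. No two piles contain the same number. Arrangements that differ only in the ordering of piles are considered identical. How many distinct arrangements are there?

38

A partial list (first 12 by largest part):
17
16 + 1
15 + 2
14 + 3
14 + 2 + 1
13 + 4
13 + 3 + 1
12 + 5
12 + 4 + 1
12 + 3 + 2
11 + 6
11 + 5 + 1
…and 26 more, for 38 total.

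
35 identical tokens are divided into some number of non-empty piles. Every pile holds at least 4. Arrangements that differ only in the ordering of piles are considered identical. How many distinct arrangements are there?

There are 311 such partitions.

311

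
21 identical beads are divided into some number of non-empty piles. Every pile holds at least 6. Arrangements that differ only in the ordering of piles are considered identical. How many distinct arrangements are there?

They are:
21
15 + 6
14 + 7
13 + 8
12 + 9
11 + 10
9 + 6 + 6
8 + 7 + 6
7 + 7 + 7
That's 9 in total.

9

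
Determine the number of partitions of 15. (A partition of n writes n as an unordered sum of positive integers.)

Enumerating by decreasing first part gives 176 partitions in all.

176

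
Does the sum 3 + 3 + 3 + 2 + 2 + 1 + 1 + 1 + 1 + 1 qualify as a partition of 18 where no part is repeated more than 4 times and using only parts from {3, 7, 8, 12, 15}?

The parts sum to 18, and the condition 'no summand is used more than 4 times' is violated.

No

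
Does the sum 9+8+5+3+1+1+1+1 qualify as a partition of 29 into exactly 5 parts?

The parts sum to 29, and the condition 'there are exactly 5 summands' is violated.

No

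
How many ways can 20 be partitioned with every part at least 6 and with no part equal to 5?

Listing the qualifying partitions of 20:
20
14 + 6
13 + 7
12 + 8
11 + 9
10 + 10
8 + 6 + 6
7 + 7 + 6

8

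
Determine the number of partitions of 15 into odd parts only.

27

A partial list (first 12 by largest part):
15
13, 1, 1
11, 3, 1
11, 1, 1, 1, 1
9, 5, 1
9, 3, 3
9, 3, 1, 1, 1
9, 1, 1, 1, 1, 1, 1
7, 7, 1
7, 5, 3
7, 5, 1, 1, 1
7, 3, 3, 1, 1
…and 15 more, for 27 total.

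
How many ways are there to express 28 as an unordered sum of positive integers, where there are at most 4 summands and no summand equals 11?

216

A full systematic count gives 216.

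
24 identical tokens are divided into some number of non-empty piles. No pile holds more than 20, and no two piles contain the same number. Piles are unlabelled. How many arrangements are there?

117

A full systematic count gives 117.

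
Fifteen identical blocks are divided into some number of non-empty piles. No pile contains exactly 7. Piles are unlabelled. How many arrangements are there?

Counting exhaustively, 154 partitions satisfy the conditions.

154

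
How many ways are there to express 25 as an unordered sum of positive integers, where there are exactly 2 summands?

Listing the qualifying partitions of 25:
1+24
2+23
3+22
4+21
5+20
6+19
7+18
8+17
9+16
10+15
11+14
12+13
Counting gives 12.

12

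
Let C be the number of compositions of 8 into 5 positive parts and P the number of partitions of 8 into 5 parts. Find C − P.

Compositions: C(7,4) = 35.
Partitions of 8 into exactly 5 parts: 3.
Difference: 35 − 3 = 32.

32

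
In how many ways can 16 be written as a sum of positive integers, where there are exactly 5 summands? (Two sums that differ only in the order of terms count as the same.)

There are too many to list fully; the first 12 (by largest part) are:
1+1+1+1+12
1+1+1+2+11
1+1+1+3+10
1+1+2+2+10
1+1+1+4+9
1+1+2+3+9
1+2+2+2+9
1+1+1+5+8
1+1+2+4+8
1+1+3+3+8
1+2+2+3+8
2+2+2+2+8
…and 25 more, for 37 total.

37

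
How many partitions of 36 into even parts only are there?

385

Counting exhaustively, 385 partitions satisfy the conditions.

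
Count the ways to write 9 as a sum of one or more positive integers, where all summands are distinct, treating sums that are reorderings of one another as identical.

They are:
9
8, 1
7, 2
6, 3
6, 2, 1
5, 4
5, 3, 1
4, 3, 2

8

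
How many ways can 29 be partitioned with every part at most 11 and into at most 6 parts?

446

Enumerating by decreasing first part gives 446 partitions in all.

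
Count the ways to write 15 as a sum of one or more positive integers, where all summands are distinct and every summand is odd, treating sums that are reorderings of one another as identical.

4

The partitions of 15 that satisfy the conditions:
15
11+3+1
9+5+1
7+5+3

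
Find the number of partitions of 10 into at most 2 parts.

Listing the qualifying partitions of 10:
10
1,9
2,8
3,7
4,6
5,5

6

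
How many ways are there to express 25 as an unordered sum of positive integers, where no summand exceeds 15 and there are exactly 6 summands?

Enumerating by decreasing first part gives 223 partitions in all.

223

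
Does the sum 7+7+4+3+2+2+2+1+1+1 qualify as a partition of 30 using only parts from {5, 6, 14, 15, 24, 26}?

No

The parts sum to 30, and the condition 'each summand belongs to {5, 6, 14, 15, 24, 26}' is violated.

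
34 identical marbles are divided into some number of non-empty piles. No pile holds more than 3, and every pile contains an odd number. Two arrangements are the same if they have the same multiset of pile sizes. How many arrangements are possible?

Enumerating:
3+3+3+3+3+3+3+3+3+3+3+1
3+3+3+3+3+3+3+3+3+3+1+1+1+1
3+3+3+3+3+3+3+3+3+1+1+1+1+1+1+1
3+3+3+3+3+3+3+3+1+1+1+1+1+1+1+1+1+1
3+3+3+3+3+3+3+1+1+1+1+1+1+1+1+1+1+1+1+1
3+3+3+3+3+3+1+1+1+1+1+1+1+1+1+1+1+1+1+1+1+1
3+3+3+3+3+1+1+1+1+1+1+1+1+1+1+1+1+1+1+1+1+1+1+1
3+3+3+3+1+1+1+1+1+1+1+1+1+1+1+1+1+1+1+1+1+1+1+1+1+1
3+3+3+1+1+1+1+1+1+1+1+1+1+1+1+1+1+1+1+1+1+1+1+1+1+1+1+1
3+3+1+1+1+1+1+1+1+1+1+1+1+1+1+1+1+1+1+1+1+1+1+1+1+1+1+1+1+1
3+1+1+1+1+1+1+1+1+1+1+1+1+1+1+1+1+1+1+1+1+1+1+1+1+1+1+1+1+1+1+1
1+1+1+1+1+1+1+1+1+1+1+1+1+1+1+1+1+1+1+1+1+1+1+1+1+1+1+1+1+1+1+1+1+1

12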